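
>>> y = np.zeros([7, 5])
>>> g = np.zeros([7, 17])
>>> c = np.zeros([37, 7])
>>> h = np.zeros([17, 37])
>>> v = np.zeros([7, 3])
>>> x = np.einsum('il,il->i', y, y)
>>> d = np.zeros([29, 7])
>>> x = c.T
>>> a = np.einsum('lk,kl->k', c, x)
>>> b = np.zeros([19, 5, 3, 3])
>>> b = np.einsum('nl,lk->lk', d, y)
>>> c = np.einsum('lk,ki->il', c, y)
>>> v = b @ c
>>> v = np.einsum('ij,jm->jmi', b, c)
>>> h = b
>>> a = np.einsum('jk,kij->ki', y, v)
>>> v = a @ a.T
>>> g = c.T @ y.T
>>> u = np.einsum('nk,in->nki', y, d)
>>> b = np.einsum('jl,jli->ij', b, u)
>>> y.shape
(7, 5)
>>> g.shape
(37, 7)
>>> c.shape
(5, 37)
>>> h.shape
(7, 5)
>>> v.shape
(5, 5)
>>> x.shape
(7, 37)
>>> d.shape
(29, 7)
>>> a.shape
(5, 37)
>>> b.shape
(29, 7)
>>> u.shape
(7, 5, 29)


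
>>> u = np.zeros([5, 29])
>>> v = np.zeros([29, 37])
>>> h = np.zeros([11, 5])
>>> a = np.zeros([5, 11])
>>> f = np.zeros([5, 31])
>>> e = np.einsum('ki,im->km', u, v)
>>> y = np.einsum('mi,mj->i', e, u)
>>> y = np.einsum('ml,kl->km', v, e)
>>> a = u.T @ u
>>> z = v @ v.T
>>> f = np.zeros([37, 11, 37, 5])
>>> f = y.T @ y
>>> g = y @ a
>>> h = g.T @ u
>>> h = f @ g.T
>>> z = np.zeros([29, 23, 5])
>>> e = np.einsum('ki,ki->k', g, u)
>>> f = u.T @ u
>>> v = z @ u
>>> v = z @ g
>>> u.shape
(5, 29)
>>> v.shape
(29, 23, 29)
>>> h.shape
(29, 5)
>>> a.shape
(29, 29)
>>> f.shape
(29, 29)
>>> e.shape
(5,)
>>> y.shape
(5, 29)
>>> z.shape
(29, 23, 5)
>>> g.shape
(5, 29)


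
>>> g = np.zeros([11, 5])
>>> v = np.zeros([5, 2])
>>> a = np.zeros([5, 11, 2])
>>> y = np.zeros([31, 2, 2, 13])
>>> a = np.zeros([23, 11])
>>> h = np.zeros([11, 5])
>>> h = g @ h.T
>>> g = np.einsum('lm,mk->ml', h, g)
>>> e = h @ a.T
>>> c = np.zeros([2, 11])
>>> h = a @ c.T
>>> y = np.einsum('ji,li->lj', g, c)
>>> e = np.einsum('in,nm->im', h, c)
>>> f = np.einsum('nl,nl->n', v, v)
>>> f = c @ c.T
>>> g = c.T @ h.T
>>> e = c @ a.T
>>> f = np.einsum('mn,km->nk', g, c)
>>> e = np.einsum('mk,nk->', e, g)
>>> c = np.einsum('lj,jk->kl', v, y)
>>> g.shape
(11, 23)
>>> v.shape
(5, 2)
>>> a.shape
(23, 11)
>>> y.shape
(2, 11)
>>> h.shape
(23, 2)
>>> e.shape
()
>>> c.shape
(11, 5)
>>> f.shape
(23, 2)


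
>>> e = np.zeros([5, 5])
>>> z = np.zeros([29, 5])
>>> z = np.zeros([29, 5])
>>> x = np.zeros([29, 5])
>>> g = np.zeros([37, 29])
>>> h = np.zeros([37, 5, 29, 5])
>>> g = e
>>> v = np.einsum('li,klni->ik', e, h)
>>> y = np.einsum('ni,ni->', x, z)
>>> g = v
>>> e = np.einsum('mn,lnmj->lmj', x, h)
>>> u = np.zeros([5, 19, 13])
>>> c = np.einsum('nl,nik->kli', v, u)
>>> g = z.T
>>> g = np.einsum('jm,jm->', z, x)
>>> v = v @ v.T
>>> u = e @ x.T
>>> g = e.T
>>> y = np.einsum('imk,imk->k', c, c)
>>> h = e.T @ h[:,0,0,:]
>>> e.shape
(37, 29, 5)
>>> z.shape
(29, 5)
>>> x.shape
(29, 5)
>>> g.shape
(5, 29, 37)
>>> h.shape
(5, 29, 5)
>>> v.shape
(5, 5)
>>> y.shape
(19,)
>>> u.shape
(37, 29, 29)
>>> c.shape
(13, 37, 19)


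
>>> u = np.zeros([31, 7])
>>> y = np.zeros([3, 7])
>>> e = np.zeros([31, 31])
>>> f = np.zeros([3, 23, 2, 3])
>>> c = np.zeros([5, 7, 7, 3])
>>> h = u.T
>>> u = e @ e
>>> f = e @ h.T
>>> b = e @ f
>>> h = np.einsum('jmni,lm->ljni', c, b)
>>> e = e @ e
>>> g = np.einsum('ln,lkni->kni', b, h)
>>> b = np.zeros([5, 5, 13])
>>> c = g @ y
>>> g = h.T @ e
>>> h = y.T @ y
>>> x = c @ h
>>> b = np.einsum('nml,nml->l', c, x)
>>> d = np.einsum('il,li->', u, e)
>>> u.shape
(31, 31)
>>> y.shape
(3, 7)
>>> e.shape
(31, 31)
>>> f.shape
(31, 7)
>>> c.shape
(5, 7, 7)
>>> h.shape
(7, 7)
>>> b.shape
(7,)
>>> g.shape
(3, 7, 5, 31)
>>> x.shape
(5, 7, 7)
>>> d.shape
()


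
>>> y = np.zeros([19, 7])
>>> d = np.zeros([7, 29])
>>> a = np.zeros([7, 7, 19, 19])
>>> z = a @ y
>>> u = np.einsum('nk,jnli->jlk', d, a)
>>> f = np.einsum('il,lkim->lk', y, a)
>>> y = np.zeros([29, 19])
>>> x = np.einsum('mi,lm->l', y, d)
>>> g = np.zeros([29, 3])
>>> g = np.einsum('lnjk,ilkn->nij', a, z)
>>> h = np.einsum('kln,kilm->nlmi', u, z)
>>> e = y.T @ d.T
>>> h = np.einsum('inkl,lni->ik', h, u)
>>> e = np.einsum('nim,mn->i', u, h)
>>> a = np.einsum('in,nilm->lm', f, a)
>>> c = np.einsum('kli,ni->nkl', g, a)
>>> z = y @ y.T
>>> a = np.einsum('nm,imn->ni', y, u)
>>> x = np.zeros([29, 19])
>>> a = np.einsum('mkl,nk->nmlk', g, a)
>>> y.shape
(29, 19)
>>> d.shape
(7, 29)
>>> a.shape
(29, 7, 19, 7)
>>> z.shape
(29, 29)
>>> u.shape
(7, 19, 29)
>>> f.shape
(7, 7)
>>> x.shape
(29, 19)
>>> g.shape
(7, 7, 19)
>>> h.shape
(29, 7)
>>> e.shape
(19,)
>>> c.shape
(19, 7, 7)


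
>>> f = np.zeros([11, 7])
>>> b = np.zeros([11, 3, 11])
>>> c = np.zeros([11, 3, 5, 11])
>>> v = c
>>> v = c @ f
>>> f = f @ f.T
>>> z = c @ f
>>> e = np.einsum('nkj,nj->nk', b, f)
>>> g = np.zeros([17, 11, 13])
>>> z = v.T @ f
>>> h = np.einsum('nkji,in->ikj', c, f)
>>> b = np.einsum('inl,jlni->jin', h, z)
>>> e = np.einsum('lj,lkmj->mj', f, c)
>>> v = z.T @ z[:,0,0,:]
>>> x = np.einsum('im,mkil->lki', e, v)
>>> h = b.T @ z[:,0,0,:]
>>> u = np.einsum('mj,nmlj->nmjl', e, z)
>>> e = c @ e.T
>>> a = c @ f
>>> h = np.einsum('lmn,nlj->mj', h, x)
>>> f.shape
(11, 11)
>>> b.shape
(7, 11, 3)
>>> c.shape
(11, 3, 5, 11)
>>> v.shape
(11, 3, 5, 11)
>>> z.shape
(7, 5, 3, 11)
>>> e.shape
(11, 3, 5, 5)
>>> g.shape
(17, 11, 13)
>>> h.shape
(11, 5)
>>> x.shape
(11, 3, 5)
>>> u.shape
(7, 5, 11, 3)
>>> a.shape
(11, 3, 5, 11)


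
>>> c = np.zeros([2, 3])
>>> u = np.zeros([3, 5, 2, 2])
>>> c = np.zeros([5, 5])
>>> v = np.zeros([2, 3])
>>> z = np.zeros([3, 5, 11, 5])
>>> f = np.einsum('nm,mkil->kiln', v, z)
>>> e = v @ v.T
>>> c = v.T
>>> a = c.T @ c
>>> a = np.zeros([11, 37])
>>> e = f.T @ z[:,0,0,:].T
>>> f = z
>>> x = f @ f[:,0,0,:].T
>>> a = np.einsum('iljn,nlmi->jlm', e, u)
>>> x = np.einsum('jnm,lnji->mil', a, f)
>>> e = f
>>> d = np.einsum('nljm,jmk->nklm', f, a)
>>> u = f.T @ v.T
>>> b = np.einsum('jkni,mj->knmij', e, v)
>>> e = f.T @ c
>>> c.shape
(3, 2)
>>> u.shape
(5, 11, 5, 2)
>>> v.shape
(2, 3)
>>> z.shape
(3, 5, 11, 5)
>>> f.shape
(3, 5, 11, 5)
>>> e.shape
(5, 11, 5, 2)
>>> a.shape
(11, 5, 2)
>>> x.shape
(2, 5, 3)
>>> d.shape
(3, 2, 5, 5)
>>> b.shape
(5, 11, 2, 5, 3)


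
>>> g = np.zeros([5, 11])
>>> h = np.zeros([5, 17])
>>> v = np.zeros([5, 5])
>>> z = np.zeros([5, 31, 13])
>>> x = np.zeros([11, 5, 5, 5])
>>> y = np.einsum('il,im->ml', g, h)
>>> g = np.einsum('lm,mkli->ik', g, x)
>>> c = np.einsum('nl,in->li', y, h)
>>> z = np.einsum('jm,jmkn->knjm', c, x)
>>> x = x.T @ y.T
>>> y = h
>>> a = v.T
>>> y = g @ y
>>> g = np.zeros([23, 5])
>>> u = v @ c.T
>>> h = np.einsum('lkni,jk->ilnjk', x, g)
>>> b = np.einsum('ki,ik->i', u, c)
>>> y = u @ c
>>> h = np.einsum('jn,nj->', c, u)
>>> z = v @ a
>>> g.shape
(23, 5)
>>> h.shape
()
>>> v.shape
(5, 5)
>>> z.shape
(5, 5)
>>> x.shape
(5, 5, 5, 17)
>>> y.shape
(5, 5)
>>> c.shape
(11, 5)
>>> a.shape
(5, 5)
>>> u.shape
(5, 11)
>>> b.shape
(11,)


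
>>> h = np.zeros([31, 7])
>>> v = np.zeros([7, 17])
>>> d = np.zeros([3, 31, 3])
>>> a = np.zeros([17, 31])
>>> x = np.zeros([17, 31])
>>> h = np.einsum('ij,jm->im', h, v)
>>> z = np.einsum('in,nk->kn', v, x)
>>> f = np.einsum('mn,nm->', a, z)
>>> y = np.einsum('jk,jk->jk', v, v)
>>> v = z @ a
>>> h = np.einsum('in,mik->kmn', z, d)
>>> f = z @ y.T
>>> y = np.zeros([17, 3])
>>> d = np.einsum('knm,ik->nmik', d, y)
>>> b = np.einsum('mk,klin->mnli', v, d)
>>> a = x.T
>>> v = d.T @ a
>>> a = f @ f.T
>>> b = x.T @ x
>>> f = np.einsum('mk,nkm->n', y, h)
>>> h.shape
(3, 3, 17)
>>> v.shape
(3, 17, 3, 17)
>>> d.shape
(31, 3, 17, 3)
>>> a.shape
(31, 31)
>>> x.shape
(17, 31)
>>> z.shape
(31, 17)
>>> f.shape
(3,)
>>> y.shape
(17, 3)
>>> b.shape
(31, 31)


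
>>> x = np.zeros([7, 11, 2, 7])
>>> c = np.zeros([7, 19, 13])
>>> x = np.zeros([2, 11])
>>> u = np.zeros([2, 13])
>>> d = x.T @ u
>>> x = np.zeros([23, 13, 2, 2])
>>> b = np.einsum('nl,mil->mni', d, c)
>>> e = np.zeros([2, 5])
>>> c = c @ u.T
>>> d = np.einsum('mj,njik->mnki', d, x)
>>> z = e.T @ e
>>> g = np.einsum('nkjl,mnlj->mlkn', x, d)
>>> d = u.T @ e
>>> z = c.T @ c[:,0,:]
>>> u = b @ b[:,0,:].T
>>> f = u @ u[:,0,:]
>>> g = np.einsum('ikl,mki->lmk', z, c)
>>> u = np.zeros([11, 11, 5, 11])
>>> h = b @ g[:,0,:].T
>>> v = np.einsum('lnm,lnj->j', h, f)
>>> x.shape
(23, 13, 2, 2)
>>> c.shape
(7, 19, 2)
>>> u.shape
(11, 11, 5, 11)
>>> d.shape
(13, 5)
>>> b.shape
(7, 11, 19)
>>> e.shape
(2, 5)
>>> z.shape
(2, 19, 2)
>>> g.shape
(2, 7, 19)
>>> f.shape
(7, 11, 7)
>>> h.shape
(7, 11, 2)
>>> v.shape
(7,)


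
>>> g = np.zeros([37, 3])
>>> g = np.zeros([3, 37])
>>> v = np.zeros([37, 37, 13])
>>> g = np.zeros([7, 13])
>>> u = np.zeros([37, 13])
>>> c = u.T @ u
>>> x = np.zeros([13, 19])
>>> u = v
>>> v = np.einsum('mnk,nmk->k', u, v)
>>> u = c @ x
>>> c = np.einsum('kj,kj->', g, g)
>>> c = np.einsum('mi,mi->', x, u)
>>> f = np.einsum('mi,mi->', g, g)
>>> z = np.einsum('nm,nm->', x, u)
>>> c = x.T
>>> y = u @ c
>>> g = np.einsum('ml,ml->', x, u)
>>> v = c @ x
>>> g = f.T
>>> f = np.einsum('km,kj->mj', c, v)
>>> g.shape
()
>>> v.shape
(19, 19)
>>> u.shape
(13, 19)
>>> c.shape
(19, 13)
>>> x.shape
(13, 19)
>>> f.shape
(13, 19)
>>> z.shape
()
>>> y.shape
(13, 13)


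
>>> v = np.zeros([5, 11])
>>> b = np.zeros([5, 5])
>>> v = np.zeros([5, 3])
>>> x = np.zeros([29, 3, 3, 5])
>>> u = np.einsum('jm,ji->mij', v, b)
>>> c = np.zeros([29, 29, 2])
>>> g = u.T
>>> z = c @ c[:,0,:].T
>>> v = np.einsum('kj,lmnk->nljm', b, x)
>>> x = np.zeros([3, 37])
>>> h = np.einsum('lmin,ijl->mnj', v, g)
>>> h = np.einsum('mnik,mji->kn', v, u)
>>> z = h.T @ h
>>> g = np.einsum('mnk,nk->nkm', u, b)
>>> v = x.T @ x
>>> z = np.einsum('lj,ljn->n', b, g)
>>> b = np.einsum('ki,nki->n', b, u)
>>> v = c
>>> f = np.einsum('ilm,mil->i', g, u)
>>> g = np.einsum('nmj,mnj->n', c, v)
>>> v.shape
(29, 29, 2)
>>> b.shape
(3,)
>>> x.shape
(3, 37)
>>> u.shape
(3, 5, 5)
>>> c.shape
(29, 29, 2)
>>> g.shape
(29,)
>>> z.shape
(3,)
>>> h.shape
(3, 29)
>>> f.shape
(5,)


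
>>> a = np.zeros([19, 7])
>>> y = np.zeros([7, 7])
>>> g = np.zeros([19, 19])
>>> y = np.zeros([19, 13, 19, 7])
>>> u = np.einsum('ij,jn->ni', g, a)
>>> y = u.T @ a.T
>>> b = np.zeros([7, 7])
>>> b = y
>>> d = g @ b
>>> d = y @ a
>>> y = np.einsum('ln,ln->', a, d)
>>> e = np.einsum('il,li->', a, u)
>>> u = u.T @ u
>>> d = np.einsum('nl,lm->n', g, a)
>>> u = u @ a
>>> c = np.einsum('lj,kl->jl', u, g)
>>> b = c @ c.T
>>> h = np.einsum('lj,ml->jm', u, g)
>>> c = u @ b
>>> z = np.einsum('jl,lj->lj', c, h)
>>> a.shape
(19, 7)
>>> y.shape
()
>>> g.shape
(19, 19)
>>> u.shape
(19, 7)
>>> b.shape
(7, 7)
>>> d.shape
(19,)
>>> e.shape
()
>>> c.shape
(19, 7)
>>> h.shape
(7, 19)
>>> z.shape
(7, 19)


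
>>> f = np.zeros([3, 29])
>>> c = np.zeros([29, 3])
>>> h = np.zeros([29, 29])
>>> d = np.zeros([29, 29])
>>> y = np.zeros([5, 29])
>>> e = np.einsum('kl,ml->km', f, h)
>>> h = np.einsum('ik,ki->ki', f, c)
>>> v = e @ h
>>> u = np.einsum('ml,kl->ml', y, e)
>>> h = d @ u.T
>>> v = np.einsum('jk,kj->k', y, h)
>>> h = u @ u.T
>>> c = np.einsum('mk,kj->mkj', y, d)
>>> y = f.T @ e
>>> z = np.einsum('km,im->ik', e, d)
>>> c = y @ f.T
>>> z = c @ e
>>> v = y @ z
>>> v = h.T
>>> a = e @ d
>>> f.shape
(3, 29)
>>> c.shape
(29, 3)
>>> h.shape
(5, 5)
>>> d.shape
(29, 29)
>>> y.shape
(29, 29)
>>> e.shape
(3, 29)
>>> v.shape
(5, 5)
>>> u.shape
(5, 29)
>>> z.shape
(29, 29)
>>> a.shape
(3, 29)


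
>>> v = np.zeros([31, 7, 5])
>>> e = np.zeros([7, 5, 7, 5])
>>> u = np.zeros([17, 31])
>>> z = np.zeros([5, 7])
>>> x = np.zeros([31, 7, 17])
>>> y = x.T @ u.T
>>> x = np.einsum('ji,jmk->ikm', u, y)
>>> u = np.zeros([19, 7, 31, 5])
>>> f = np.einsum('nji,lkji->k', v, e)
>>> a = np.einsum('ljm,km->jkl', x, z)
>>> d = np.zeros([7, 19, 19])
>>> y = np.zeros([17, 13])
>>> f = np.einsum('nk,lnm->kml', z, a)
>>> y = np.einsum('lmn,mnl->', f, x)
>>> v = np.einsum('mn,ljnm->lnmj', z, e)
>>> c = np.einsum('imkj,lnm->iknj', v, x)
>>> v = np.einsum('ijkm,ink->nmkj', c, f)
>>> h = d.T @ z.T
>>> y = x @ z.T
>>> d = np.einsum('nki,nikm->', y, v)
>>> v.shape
(31, 5, 17, 5)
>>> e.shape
(7, 5, 7, 5)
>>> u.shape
(19, 7, 31, 5)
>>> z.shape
(5, 7)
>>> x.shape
(31, 17, 7)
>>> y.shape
(31, 17, 5)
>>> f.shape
(7, 31, 17)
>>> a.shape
(17, 5, 31)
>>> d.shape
()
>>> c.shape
(7, 5, 17, 5)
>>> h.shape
(19, 19, 5)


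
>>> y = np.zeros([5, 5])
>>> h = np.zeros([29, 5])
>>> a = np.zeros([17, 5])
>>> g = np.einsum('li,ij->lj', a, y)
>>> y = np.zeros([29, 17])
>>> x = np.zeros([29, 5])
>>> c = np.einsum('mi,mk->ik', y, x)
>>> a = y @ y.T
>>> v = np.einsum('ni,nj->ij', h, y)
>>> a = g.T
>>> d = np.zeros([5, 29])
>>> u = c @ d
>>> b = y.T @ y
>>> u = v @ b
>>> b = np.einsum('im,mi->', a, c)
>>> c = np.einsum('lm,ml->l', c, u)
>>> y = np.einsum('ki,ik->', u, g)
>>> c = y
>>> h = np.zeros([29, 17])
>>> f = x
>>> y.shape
()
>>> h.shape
(29, 17)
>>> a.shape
(5, 17)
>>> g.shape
(17, 5)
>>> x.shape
(29, 5)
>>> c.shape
()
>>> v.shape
(5, 17)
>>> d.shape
(5, 29)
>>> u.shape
(5, 17)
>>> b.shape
()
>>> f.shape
(29, 5)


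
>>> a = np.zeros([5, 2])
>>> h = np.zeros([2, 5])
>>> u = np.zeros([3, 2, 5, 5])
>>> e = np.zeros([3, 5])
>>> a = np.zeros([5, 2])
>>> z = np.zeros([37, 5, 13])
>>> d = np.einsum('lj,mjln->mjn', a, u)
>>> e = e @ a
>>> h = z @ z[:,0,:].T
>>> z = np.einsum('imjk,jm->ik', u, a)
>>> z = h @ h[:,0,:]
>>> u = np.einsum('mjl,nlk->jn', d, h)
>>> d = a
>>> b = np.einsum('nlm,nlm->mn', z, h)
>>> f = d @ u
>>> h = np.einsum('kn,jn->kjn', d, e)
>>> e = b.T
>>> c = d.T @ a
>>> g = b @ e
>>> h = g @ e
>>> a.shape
(5, 2)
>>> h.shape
(37, 37)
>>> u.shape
(2, 37)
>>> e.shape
(37, 37)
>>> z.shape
(37, 5, 37)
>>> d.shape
(5, 2)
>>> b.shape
(37, 37)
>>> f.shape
(5, 37)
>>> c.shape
(2, 2)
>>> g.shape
(37, 37)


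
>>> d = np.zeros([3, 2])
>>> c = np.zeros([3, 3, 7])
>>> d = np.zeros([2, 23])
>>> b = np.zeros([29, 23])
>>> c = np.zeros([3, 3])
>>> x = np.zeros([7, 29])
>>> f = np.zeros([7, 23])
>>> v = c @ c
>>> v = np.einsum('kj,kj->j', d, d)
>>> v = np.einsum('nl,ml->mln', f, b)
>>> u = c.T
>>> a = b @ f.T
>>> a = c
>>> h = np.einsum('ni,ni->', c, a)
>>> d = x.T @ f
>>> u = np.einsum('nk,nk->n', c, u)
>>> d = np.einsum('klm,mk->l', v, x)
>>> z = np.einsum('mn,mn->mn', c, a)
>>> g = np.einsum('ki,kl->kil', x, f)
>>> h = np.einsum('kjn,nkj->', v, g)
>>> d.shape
(23,)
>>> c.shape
(3, 3)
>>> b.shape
(29, 23)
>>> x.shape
(7, 29)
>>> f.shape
(7, 23)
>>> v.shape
(29, 23, 7)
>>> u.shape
(3,)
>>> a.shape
(3, 3)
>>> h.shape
()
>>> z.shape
(3, 3)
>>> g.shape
(7, 29, 23)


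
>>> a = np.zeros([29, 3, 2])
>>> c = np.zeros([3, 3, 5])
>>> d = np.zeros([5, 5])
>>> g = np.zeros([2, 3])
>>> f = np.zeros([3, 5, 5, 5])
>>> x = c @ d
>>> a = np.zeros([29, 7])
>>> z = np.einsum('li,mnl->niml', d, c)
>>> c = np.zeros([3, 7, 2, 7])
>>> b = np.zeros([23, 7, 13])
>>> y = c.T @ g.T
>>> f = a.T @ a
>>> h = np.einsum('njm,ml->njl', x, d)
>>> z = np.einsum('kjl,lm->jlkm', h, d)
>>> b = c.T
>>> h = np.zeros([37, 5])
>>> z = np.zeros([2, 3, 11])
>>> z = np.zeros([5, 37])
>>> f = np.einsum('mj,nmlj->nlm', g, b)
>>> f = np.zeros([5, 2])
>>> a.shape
(29, 7)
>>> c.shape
(3, 7, 2, 7)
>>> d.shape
(5, 5)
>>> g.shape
(2, 3)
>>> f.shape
(5, 2)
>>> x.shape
(3, 3, 5)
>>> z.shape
(5, 37)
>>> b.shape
(7, 2, 7, 3)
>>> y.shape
(7, 2, 7, 2)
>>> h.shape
(37, 5)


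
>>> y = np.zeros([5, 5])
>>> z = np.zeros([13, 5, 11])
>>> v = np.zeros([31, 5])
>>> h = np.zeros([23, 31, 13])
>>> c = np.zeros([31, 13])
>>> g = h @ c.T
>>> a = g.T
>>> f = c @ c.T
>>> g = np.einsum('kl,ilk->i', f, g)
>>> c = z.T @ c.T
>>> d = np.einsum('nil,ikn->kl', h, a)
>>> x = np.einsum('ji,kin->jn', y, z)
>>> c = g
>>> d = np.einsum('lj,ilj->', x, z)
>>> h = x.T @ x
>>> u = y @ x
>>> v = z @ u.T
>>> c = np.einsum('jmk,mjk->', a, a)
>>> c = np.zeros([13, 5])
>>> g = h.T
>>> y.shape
(5, 5)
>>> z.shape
(13, 5, 11)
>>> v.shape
(13, 5, 5)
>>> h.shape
(11, 11)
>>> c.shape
(13, 5)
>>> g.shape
(11, 11)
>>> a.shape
(31, 31, 23)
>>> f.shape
(31, 31)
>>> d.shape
()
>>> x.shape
(5, 11)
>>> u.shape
(5, 11)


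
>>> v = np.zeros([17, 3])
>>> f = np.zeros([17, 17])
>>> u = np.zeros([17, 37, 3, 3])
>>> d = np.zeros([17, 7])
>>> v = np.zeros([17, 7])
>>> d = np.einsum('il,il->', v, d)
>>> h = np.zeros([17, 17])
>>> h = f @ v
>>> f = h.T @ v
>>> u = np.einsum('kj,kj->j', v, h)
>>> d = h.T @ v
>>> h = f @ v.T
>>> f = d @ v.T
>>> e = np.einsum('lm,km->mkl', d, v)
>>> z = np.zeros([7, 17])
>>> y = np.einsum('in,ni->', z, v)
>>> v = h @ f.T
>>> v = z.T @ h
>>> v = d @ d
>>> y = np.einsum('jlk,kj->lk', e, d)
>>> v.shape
(7, 7)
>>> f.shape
(7, 17)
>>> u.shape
(7,)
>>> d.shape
(7, 7)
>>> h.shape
(7, 17)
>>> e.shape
(7, 17, 7)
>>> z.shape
(7, 17)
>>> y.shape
(17, 7)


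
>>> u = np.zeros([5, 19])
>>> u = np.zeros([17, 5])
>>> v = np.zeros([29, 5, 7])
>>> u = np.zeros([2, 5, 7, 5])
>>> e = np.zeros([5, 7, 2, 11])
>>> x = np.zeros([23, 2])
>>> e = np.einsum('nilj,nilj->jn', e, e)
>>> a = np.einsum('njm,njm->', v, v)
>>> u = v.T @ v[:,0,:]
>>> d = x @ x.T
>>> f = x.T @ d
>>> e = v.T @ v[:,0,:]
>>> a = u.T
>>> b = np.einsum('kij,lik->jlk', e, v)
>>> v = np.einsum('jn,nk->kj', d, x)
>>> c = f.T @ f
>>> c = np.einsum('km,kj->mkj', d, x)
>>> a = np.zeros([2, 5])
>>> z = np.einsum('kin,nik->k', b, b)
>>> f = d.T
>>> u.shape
(7, 5, 7)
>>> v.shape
(2, 23)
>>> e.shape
(7, 5, 7)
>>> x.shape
(23, 2)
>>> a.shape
(2, 5)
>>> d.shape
(23, 23)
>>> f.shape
(23, 23)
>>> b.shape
(7, 29, 7)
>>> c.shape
(23, 23, 2)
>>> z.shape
(7,)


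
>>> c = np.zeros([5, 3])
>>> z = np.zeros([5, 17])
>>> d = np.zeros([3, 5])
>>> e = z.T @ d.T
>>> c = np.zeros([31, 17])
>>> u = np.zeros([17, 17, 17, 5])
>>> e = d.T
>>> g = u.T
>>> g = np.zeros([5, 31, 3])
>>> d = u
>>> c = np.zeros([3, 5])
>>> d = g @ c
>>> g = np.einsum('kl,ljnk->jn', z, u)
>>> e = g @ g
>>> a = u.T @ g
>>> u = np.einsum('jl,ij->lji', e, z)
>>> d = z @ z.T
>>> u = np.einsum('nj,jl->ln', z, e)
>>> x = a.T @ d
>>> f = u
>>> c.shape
(3, 5)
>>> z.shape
(5, 17)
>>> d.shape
(5, 5)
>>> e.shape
(17, 17)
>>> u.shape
(17, 5)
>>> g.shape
(17, 17)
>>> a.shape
(5, 17, 17, 17)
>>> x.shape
(17, 17, 17, 5)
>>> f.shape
(17, 5)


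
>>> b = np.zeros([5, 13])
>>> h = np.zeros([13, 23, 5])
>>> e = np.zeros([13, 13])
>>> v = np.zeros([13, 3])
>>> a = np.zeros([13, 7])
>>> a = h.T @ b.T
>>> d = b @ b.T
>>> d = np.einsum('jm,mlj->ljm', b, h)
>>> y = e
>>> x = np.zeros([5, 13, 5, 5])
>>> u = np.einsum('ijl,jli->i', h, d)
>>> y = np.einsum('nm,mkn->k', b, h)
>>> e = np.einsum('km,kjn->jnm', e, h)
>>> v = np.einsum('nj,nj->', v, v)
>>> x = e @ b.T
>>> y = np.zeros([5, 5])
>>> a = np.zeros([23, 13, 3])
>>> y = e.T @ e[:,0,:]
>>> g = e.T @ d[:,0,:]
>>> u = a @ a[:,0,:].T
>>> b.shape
(5, 13)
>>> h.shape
(13, 23, 5)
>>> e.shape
(23, 5, 13)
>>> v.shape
()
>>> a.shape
(23, 13, 3)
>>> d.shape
(23, 5, 13)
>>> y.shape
(13, 5, 13)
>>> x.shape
(23, 5, 5)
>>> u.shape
(23, 13, 23)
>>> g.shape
(13, 5, 13)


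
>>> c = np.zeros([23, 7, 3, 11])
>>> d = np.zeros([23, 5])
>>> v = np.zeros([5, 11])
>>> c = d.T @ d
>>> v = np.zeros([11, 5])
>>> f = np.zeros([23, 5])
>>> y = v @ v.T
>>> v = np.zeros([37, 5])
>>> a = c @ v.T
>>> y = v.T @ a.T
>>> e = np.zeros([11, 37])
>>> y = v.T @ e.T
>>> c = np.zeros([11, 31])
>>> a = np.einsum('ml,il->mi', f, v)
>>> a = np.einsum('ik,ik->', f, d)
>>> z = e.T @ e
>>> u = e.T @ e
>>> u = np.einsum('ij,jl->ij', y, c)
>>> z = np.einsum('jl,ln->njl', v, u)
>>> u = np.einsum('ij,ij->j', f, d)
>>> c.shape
(11, 31)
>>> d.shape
(23, 5)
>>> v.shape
(37, 5)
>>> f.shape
(23, 5)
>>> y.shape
(5, 11)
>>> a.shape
()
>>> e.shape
(11, 37)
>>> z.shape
(11, 37, 5)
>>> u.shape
(5,)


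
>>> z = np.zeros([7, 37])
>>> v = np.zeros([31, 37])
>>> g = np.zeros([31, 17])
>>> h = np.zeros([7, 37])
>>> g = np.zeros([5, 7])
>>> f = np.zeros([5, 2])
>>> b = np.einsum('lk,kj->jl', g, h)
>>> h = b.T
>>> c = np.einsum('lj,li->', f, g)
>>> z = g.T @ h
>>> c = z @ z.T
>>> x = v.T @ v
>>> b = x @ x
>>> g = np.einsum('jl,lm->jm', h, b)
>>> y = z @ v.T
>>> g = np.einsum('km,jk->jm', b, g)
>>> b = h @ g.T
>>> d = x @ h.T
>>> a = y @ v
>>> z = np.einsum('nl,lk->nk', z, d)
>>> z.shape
(7, 5)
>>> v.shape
(31, 37)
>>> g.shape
(5, 37)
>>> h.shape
(5, 37)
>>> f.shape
(5, 2)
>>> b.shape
(5, 5)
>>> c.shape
(7, 7)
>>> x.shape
(37, 37)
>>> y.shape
(7, 31)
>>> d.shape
(37, 5)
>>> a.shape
(7, 37)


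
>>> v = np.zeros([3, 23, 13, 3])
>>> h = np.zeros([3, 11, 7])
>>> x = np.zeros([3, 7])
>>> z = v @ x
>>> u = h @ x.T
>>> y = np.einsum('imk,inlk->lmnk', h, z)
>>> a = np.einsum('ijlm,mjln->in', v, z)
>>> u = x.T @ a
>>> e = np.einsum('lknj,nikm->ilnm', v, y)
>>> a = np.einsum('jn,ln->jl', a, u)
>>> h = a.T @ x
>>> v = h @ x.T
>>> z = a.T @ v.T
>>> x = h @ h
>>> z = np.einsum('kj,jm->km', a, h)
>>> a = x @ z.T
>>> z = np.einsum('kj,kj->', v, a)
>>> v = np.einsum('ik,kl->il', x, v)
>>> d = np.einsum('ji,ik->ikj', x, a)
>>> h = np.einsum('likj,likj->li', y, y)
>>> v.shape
(7, 3)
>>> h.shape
(13, 11)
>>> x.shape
(7, 7)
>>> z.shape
()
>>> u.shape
(7, 7)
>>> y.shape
(13, 11, 23, 7)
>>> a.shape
(7, 3)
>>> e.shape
(11, 3, 13, 7)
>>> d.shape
(7, 3, 7)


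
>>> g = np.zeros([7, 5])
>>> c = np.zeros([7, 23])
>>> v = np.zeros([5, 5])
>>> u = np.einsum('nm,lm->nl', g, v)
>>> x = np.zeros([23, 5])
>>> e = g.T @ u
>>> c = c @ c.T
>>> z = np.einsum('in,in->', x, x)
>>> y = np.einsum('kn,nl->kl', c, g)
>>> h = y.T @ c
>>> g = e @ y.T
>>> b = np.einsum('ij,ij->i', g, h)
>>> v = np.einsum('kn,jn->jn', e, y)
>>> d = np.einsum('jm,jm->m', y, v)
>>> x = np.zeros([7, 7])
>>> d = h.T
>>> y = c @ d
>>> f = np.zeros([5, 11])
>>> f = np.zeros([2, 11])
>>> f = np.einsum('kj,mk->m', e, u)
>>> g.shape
(5, 7)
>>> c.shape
(7, 7)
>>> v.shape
(7, 5)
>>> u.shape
(7, 5)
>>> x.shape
(7, 7)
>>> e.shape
(5, 5)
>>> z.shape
()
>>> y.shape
(7, 5)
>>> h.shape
(5, 7)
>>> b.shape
(5,)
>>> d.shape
(7, 5)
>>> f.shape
(7,)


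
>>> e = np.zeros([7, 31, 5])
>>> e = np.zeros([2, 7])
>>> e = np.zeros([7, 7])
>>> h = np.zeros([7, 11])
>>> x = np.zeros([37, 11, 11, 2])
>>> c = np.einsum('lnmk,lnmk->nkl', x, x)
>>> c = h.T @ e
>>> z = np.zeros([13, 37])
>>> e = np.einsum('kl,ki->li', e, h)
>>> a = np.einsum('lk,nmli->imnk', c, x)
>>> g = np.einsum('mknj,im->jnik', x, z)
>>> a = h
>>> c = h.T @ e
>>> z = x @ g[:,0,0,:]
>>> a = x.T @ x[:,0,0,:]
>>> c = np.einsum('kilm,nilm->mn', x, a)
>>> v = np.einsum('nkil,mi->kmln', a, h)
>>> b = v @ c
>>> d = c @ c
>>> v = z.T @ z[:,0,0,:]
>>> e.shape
(7, 11)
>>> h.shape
(7, 11)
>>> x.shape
(37, 11, 11, 2)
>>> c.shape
(2, 2)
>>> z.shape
(37, 11, 11, 11)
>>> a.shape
(2, 11, 11, 2)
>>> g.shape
(2, 11, 13, 11)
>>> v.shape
(11, 11, 11, 11)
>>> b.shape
(11, 7, 2, 2)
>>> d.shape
(2, 2)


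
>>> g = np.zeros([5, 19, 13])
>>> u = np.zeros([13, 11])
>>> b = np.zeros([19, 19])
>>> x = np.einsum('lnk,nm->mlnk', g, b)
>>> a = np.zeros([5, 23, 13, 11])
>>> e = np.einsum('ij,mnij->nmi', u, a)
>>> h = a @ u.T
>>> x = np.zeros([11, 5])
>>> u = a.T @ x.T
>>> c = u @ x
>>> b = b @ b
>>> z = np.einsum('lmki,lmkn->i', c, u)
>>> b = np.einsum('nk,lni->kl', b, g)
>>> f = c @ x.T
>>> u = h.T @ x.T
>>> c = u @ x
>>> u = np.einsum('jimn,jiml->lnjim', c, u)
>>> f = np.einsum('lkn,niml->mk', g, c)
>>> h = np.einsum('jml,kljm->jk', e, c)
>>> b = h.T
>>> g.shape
(5, 19, 13)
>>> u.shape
(11, 5, 13, 13, 23)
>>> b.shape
(13, 23)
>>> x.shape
(11, 5)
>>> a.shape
(5, 23, 13, 11)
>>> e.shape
(23, 5, 13)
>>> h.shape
(23, 13)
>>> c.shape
(13, 13, 23, 5)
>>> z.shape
(5,)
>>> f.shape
(23, 19)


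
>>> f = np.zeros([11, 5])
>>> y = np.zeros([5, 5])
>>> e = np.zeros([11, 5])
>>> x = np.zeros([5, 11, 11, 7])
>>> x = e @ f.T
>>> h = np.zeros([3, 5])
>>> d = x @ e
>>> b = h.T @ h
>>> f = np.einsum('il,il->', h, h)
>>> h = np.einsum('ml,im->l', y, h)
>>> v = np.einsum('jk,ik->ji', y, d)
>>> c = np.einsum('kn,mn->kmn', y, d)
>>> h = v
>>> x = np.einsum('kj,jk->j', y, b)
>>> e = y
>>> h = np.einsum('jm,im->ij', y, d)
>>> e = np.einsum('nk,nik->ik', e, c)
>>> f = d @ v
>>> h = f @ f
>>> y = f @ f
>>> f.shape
(11, 11)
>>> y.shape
(11, 11)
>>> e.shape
(11, 5)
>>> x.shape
(5,)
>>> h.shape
(11, 11)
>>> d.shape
(11, 5)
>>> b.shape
(5, 5)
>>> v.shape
(5, 11)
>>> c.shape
(5, 11, 5)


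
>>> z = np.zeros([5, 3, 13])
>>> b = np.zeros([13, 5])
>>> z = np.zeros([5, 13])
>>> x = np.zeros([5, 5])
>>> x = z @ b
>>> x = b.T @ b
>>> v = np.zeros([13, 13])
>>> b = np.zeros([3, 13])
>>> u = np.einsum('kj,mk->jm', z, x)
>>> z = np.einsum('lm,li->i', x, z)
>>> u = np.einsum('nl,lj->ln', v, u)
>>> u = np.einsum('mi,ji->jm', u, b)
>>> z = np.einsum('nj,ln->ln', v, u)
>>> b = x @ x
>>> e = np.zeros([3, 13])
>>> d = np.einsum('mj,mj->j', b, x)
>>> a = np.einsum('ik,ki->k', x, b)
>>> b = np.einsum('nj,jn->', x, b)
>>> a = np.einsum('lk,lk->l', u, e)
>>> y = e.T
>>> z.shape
(3, 13)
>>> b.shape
()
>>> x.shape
(5, 5)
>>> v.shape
(13, 13)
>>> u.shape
(3, 13)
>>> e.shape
(3, 13)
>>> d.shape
(5,)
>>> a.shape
(3,)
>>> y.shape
(13, 3)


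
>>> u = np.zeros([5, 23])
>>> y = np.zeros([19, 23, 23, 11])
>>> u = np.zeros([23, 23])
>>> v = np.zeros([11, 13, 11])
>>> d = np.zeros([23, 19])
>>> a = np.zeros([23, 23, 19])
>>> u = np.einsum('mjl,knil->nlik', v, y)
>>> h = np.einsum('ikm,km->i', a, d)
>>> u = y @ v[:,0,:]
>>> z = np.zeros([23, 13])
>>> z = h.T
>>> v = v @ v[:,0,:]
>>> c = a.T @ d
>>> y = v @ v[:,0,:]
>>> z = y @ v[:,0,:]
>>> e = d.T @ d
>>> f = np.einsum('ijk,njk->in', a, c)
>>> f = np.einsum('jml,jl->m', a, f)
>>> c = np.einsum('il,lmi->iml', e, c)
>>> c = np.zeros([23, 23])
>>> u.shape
(19, 23, 23, 11)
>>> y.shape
(11, 13, 11)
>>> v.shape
(11, 13, 11)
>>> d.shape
(23, 19)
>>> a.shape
(23, 23, 19)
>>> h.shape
(23,)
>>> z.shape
(11, 13, 11)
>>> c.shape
(23, 23)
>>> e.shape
(19, 19)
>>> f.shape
(23,)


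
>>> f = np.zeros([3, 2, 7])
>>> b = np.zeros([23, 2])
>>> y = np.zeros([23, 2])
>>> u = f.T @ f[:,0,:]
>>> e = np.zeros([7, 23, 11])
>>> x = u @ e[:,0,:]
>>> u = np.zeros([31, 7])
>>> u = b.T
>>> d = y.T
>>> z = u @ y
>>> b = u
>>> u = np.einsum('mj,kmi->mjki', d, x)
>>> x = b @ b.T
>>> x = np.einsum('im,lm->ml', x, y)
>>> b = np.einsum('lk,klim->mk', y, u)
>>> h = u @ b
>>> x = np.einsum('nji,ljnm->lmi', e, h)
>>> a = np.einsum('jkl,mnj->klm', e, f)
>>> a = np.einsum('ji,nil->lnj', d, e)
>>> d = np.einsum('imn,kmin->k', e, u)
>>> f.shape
(3, 2, 7)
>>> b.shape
(11, 2)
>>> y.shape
(23, 2)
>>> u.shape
(2, 23, 7, 11)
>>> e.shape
(7, 23, 11)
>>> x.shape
(2, 2, 11)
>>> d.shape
(2,)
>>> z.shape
(2, 2)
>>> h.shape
(2, 23, 7, 2)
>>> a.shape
(11, 7, 2)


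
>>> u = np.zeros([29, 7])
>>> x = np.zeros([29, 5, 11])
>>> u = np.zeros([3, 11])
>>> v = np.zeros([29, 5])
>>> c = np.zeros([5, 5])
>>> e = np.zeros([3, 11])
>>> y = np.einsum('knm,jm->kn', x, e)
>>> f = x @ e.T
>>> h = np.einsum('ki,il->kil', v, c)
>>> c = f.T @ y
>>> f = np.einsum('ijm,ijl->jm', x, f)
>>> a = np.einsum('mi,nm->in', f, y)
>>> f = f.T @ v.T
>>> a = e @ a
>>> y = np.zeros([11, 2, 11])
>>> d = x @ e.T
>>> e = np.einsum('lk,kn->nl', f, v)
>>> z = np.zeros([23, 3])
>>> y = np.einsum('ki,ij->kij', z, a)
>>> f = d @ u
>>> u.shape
(3, 11)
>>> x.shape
(29, 5, 11)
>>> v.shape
(29, 5)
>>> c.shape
(3, 5, 5)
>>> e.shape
(5, 11)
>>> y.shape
(23, 3, 29)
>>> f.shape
(29, 5, 11)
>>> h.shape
(29, 5, 5)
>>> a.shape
(3, 29)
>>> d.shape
(29, 5, 3)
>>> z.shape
(23, 3)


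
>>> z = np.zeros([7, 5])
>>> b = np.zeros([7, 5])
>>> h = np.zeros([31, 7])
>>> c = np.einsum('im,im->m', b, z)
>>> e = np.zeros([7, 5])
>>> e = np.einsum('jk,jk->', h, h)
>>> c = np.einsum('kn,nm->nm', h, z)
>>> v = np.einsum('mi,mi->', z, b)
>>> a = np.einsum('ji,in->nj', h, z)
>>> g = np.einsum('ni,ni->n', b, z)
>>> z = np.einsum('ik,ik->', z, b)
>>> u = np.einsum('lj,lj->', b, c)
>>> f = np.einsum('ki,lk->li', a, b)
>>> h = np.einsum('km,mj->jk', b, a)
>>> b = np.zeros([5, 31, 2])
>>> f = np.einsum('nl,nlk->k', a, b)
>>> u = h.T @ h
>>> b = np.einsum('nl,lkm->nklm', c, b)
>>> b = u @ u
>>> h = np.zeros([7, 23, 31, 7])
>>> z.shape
()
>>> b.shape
(7, 7)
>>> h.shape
(7, 23, 31, 7)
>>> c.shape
(7, 5)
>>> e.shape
()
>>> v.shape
()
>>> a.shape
(5, 31)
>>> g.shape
(7,)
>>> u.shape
(7, 7)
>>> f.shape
(2,)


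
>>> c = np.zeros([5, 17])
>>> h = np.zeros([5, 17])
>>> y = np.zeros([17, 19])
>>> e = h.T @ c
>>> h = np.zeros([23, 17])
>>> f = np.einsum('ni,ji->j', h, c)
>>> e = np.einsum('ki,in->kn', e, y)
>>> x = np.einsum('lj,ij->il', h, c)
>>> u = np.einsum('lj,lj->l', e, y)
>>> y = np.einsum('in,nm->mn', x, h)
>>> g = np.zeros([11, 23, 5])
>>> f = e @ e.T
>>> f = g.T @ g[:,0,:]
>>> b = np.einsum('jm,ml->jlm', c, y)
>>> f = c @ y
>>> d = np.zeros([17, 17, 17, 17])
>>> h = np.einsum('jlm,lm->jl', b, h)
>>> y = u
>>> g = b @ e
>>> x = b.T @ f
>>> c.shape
(5, 17)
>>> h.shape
(5, 23)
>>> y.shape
(17,)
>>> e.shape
(17, 19)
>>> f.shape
(5, 23)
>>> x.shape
(17, 23, 23)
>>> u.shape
(17,)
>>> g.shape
(5, 23, 19)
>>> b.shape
(5, 23, 17)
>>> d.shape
(17, 17, 17, 17)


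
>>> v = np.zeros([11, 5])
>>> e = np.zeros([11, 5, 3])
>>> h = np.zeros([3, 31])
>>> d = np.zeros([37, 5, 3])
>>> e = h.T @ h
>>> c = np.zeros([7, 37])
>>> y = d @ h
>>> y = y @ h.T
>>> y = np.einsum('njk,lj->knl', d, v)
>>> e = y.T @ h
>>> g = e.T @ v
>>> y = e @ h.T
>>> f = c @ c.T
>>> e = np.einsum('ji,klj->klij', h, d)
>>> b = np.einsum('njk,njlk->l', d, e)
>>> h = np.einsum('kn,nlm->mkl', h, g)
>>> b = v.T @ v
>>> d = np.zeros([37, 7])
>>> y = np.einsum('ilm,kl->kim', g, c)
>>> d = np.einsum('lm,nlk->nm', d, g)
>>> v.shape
(11, 5)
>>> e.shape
(37, 5, 31, 3)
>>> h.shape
(5, 3, 37)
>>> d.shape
(31, 7)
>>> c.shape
(7, 37)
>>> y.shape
(7, 31, 5)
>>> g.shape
(31, 37, 5)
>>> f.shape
(7, 7)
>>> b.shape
(5, 5)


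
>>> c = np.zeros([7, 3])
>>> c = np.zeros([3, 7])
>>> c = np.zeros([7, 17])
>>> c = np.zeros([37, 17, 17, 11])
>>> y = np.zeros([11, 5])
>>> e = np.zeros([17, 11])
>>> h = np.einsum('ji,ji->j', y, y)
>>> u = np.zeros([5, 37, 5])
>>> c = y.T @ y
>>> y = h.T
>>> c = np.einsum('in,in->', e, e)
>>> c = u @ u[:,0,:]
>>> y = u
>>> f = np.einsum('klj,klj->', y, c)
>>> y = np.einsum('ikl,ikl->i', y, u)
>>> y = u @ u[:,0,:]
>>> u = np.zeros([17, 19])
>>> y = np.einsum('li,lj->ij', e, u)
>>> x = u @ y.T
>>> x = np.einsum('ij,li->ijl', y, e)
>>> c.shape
(5, 37, 5)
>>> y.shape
(11, 19)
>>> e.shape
(17, 11)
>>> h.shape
(11,)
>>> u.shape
(17, 19)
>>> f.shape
()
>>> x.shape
(11, 19, 17)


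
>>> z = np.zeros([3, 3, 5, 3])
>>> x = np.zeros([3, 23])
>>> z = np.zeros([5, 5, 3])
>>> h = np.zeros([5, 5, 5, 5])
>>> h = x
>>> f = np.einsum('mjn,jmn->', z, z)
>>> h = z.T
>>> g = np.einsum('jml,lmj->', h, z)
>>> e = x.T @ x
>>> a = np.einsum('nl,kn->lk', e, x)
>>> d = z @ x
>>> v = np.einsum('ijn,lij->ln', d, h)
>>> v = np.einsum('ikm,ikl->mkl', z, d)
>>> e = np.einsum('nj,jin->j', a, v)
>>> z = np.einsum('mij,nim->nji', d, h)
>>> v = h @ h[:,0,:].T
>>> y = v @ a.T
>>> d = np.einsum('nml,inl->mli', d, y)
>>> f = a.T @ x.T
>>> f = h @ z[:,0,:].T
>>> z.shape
(3, 23, 5)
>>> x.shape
(3, 23)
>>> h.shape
(3, 5, 5)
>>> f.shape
(3, 5, 3)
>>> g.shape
()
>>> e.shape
(3,)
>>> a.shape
(23, 3)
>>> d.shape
(5, 23, 3)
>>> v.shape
(3, 5, 3)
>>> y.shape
(3, 5, 23)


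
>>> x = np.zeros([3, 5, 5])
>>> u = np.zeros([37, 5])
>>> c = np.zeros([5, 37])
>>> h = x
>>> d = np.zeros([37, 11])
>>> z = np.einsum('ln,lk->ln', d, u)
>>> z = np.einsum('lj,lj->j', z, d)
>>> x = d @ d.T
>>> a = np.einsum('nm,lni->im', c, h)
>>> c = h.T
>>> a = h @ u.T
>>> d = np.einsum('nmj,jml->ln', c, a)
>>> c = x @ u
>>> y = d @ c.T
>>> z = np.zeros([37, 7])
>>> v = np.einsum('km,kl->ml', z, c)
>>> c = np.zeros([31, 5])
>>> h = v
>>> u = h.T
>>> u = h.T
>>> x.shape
(37, 37)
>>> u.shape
(5, 7)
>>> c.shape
(31, 5)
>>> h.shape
(7, 5)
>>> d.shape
(37, 5)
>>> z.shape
(37, 7)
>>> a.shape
(3, 5, 37)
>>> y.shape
(37, 37)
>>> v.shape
(7, 5)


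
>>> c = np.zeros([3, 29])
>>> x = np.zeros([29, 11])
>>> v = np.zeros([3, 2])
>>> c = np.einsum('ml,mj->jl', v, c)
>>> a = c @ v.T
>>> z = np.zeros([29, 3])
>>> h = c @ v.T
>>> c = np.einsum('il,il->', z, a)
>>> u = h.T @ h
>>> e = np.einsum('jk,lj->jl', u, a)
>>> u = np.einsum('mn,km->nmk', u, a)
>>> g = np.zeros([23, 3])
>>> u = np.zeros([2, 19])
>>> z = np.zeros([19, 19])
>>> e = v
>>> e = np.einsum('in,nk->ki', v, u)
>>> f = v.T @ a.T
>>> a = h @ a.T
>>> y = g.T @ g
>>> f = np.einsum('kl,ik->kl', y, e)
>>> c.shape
()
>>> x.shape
(29, 11)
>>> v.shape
(3, 2)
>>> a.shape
(29, 29)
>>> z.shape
(19, 19)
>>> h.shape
(29, 3)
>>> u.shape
(2, 19)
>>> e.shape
(19, 3)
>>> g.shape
(23, 3)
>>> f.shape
(3, 3)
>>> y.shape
(3, 3)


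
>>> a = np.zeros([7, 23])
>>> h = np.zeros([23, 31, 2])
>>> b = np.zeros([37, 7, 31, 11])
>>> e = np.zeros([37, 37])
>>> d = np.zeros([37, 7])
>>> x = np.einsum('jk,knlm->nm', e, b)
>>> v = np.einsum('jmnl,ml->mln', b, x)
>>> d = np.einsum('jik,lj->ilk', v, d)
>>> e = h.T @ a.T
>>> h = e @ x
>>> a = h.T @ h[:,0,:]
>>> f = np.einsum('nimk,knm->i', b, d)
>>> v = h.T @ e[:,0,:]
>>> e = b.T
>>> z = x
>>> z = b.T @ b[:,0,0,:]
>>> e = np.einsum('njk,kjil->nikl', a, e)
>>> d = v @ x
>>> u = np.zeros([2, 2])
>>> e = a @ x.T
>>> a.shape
(11, 31, 11)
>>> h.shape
(2, 31, 11)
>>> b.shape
(37, 7, 31, 11)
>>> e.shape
(11, 31, 7)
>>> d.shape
(11, 31, 11)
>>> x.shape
(7, 11)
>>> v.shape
(11, 31, 7)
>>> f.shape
(7,)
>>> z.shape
(11, 31, 7, 11)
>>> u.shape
(2, 2)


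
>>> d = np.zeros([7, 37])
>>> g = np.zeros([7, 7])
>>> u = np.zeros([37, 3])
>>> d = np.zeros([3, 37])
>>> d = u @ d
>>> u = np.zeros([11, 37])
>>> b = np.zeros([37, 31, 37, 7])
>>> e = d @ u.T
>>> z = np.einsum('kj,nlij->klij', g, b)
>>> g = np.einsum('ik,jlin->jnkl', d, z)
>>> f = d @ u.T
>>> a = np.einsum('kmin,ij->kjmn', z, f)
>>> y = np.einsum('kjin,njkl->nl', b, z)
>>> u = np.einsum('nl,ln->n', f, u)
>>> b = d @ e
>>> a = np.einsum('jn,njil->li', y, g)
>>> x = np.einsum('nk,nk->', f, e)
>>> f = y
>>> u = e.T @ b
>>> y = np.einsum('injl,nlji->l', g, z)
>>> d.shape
(37, 37)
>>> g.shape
(7, 7, 37, 31)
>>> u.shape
(11, 11)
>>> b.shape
(37, 11)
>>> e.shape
(37, 11)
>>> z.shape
(7, 31, 37, 7)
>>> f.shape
(7, 7)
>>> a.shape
(31, 37)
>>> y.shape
(31,)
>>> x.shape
()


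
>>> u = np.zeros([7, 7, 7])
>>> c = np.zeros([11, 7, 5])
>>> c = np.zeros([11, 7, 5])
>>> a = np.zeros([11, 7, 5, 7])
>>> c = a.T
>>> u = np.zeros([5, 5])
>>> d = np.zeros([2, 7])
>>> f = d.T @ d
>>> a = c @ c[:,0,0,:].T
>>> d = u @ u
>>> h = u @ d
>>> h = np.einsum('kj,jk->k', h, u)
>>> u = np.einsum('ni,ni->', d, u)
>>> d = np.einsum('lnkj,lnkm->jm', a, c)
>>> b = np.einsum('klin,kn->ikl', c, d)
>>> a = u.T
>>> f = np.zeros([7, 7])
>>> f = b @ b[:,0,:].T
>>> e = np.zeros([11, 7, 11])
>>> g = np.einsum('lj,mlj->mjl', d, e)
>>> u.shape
()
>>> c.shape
(7, 5, 7, 11)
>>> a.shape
()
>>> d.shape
(7, 11)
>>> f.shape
(7, 7, 7)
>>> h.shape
(5,)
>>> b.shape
(7, 7, 5)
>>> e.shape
(11, 7, 11)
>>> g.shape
(11, 11, 7)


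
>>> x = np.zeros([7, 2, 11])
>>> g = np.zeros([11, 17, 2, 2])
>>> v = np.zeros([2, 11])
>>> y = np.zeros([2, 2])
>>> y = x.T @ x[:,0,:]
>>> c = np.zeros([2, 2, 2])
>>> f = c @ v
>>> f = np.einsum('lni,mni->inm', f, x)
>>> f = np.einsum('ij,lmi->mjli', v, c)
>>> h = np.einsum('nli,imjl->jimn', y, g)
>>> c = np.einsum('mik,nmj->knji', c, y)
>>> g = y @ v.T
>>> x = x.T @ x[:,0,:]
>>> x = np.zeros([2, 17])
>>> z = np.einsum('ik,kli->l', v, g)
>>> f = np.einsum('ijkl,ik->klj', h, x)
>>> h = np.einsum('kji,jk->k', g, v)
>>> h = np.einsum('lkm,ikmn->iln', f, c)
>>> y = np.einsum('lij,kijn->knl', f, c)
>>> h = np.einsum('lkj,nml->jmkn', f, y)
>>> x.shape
(2, 17)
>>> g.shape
(11, 2, 2)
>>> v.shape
(2, 11)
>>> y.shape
(2, 2, 17)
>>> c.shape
(2, 11, 11, 2)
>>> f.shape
(17, 11, 11)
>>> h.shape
(11, 2, 11, 2)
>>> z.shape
(2,)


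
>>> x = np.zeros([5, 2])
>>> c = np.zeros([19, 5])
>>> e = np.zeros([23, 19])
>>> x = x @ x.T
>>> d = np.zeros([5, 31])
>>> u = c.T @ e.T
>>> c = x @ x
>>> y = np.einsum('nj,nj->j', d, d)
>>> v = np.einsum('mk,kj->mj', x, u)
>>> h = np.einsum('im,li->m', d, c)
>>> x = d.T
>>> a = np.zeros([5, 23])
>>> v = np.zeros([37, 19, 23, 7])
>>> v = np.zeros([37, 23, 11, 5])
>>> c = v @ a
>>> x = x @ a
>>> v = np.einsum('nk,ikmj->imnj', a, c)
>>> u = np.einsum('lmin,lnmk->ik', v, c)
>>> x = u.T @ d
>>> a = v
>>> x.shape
(23, 31)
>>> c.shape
(37, 23, 11, 23)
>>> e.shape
(23, 19)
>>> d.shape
(5, 31)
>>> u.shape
(5, 23)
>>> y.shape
(31,)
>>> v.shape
(37, 11, 5, 23)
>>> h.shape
(31,)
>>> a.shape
(37, 11, 5, 23)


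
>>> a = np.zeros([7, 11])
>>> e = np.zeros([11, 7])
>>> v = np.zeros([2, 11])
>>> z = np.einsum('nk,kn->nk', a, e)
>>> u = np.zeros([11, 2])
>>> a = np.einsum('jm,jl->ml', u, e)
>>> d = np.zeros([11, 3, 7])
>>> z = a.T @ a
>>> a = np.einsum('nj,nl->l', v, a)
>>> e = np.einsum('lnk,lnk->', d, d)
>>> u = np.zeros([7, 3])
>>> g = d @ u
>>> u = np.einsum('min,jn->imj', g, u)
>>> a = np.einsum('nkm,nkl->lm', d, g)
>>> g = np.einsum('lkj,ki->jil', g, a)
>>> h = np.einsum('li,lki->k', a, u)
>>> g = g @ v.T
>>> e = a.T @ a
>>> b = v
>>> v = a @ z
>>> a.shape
(3, 7)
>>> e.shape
(7, 7)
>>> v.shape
(3, 7)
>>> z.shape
(7, 7)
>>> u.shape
(3, 11, 7)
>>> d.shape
(11, 3, 7)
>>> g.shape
(3, 7, 2)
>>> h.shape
(11,)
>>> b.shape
(2, 11)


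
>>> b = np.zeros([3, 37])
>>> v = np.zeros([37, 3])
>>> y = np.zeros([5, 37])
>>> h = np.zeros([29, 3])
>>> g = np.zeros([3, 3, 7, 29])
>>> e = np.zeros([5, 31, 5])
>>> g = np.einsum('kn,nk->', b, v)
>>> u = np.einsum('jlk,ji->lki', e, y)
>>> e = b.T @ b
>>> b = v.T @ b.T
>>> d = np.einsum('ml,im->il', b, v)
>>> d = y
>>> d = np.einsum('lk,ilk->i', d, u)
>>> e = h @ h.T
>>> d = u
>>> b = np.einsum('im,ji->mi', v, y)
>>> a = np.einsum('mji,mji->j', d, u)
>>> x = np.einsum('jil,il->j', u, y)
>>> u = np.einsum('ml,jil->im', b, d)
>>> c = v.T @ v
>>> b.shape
(3, 37)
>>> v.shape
(37, 3)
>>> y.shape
(5, 37)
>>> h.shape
(29, 3)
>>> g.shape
()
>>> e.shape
(29, 29)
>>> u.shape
(5, 3)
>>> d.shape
(31, 5, 37)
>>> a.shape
(5,)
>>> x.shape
(31,)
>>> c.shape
(3, 3)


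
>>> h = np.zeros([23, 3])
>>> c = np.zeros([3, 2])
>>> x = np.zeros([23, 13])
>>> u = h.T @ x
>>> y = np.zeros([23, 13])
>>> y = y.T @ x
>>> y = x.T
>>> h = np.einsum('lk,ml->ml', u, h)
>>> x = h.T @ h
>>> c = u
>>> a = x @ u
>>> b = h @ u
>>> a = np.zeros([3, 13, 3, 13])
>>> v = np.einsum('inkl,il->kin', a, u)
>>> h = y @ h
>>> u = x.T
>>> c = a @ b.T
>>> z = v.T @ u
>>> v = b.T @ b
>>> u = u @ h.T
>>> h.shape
(13, 3)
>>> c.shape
(3, 13, 3, 23)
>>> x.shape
(3, 3)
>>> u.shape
(3, 13)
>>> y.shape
(13, 23)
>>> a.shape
(3, 13, 3, 13)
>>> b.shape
(23, 13)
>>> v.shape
(13, 13)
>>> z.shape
(13, 3, 3)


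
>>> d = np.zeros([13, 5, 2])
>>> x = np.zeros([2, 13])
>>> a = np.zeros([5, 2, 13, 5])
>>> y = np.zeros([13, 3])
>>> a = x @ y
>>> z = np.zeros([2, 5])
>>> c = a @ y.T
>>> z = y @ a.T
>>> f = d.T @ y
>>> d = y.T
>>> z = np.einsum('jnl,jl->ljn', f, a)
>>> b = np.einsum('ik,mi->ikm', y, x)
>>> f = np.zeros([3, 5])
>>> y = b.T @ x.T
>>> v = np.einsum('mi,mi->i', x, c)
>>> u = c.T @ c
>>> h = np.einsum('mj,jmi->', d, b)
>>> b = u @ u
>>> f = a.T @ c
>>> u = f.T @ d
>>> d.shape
(3, 13)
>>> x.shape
(2, 13)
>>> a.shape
(2, 3)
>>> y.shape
(2, 3, 2)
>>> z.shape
(3, 2, 5)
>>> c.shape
(2, 13)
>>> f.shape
(3, 13)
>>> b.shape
(13, 13)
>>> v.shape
(13,)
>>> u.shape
(13, 13)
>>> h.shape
()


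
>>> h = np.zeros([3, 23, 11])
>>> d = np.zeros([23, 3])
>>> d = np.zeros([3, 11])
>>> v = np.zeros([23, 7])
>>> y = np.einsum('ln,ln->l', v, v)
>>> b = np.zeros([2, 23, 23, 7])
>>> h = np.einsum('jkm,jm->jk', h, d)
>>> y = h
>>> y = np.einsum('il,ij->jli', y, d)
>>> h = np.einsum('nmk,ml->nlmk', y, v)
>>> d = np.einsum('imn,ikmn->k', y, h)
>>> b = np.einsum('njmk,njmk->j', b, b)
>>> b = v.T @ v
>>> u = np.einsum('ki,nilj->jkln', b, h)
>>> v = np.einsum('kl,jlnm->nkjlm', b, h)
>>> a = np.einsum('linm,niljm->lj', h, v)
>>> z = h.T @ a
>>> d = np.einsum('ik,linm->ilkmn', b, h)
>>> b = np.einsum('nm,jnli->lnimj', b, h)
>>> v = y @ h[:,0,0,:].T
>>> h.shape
(11, 7, 23, 3)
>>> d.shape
(7, 11, 7, 3, 23)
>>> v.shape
(11, 23, 11)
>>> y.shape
(11, 23, 3)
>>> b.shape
(23, 7, 3, 7, 11)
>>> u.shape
(3, 7, 23, 11)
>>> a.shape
(11, 7)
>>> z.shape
(3, 23, 7, 7)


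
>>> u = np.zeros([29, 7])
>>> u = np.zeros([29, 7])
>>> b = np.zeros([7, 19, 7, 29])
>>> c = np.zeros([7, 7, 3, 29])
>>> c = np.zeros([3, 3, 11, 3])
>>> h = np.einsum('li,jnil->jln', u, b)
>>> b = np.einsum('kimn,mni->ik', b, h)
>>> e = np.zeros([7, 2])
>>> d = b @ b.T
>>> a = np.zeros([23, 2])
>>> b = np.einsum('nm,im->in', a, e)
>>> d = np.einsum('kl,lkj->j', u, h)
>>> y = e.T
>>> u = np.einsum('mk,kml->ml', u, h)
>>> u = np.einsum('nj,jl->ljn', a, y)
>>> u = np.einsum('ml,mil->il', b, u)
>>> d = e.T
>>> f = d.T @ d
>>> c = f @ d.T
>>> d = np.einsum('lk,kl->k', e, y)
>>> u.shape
(2, 23)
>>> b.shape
(7, 23)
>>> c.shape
(7, 2)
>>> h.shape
(7, 29, 19)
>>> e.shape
(7, 2)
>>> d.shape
(2,)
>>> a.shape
(23, 2)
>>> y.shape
(2, 7)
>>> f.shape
(7, 7)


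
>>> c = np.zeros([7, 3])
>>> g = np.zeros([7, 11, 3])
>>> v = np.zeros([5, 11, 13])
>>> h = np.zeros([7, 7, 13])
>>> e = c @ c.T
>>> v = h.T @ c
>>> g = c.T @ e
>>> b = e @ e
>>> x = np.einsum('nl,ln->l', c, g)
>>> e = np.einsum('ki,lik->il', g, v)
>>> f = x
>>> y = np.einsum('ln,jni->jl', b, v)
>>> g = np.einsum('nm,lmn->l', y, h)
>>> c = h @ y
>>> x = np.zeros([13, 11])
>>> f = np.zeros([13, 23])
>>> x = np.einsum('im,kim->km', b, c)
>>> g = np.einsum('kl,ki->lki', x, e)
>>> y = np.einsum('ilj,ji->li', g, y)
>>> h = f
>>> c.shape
(7, 7, 7)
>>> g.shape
(7, 7, 13)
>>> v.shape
(13, 7, 3)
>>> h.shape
(13, 23)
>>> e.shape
(7, 13)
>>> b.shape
(7, 7)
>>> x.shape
(7, 7)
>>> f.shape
(13, 23)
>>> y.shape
(7, 7)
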